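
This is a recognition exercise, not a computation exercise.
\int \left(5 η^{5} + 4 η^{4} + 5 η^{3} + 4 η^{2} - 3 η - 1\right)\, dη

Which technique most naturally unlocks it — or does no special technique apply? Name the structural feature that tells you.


Best approach: no special technique — every term is a constant multiple of a power of η; term-wise power-rule integration needs no preliminary transformation.


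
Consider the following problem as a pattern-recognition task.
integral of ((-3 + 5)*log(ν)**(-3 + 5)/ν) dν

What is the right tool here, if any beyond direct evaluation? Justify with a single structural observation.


Verdict: u-substitution — collected, the integrand has one factor that is, up to a constant, the derivative of an inner expression the rest depends on — substitute for that inner expression.


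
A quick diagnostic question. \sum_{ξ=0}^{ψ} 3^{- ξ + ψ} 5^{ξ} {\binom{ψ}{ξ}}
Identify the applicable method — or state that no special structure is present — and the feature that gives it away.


Verdict: the binomial theorem — binomial coefficients against complementary powers of 5 and 3: recognize the binomial expansion and resum.


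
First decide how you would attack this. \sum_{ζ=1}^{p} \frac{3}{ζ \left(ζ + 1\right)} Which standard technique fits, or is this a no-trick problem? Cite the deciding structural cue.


Best approach: telescoping — rewrite \frac{3}{ζ \left(ζ + 1\right)} as simple fractions and successive terms eat each other — only the edges survive.


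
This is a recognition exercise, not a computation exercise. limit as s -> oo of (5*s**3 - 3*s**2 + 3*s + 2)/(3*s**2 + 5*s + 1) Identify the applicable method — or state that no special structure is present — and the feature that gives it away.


Diagnosis: dominant-term comparison — divide by the highest power of s present: lower-order terms vanish and the dominant ratio remains. Viewed as a single quotient this is an ∞/∞ form — an at-infinity application of l'Hôpital's rule would also resolve it; comparing leading growth reads the answer without differentiating.


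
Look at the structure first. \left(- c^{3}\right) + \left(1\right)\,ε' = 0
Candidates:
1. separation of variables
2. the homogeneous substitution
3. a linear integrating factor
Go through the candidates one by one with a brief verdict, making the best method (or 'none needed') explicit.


Verdict: no special technique — with ε absent the equation is not coupled at all: direct integration in c.
- separation of variables: separation is only trivially available — with the unknown absent from the slope this is a direct integration, not a separation problem.
- the homogeneous substitution: the slope changes under joint rescaling, failing the degree-zero test.
- a linear integrating factor — with the unknown absent the integrating factor is a formality; direct integration is the working structure.


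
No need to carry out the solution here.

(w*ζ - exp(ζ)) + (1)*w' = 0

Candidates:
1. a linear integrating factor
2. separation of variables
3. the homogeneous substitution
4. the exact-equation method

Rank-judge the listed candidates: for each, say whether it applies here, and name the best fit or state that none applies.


Verdict: a linear integrating factor — arrange it as w' + ζ·w = (the forcing term) and the integrating factor does the rest.
- a linear integrating factor — applicable, and directly so.
- separation of variables: no division isolates the independent variable from the unknown.
- the homogeneous substitution: the ratio substitution does not collapse this equation.
- the exact-equation method — exactness fails on the nose — the mixed partials do not match.


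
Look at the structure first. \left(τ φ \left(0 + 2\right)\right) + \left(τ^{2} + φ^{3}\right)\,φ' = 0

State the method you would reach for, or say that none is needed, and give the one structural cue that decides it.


Technique: the exact-equation method — because the two cross partials coincide, the form is conservative as written — recover its potential in (τ, φ).


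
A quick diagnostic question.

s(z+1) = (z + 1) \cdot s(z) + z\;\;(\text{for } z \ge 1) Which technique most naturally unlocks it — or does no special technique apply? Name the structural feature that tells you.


Technique: a summation factor — rescale the sequence by the product of the weights z + 1 so far — the recurrence collapses to a plain running sum.


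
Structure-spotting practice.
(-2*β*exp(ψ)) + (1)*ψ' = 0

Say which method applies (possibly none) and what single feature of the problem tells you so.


Diagnosis: separation of variables — separating collects all ψ-dependence with the derivative and leaves all β-dependence opposite: variables separate.


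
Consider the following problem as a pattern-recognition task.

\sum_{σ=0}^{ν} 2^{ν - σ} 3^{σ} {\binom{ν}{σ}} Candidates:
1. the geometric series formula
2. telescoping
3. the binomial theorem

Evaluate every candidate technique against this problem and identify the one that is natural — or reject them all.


Diagnosis: the binomial theorem — terms weighting {\binom{ν}{σ}} against matched powers of 3 and 2 reassemble into (3 + 2)^ν by the binomial theorem.
- the geometric series formula — dividing successive terms gives an index-dependent quantity, not a constant.
- telescoping — writing out consecutive terms as given produces no pairwise cancellation.
- the binomial theorem — applicable, and directly so.


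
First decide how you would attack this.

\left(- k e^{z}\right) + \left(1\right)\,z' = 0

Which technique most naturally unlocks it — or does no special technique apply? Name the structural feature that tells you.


Verdict: separation of variables — one side of the product carries the independent variable, the other the unknown — the textbook separation shape.


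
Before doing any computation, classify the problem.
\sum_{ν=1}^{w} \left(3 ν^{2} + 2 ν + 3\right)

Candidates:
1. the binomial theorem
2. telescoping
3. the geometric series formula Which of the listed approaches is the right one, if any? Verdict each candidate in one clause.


Diagnosis: no special technique — with only polynomial terms in ν present, the classical sum-of-powers identities are all you need.
- the binomial theorem — the summand does not match any term pattern of an expanded binomial power.
- telescoping — neither a shifted-difference shape nor integer-spaced poles are present.
- the geometric series formula — the term-to-term ratio drifts with the index — the one thing the geometric formula cannot absorb.


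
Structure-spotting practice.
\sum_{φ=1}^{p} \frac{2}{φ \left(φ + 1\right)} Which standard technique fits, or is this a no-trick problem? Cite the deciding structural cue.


Technique: telescoping — \frac{2}{φ \left(φ + 1\right)} hides a difference of shifted reciprocals — decompose it and the middle of the sum vanishes.


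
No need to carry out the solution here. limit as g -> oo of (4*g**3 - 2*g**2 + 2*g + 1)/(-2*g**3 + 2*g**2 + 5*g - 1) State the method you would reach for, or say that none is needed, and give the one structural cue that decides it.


Method: dominant-term comparison — as g grows, only the highest-degree terms matter — compare leading terms and read the limit off. Differentiating the expression as a single quotient would eventually settle it as well; matching dominant growth settles it immediately.


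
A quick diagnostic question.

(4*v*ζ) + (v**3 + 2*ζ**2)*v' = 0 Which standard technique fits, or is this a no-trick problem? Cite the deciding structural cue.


Verdict: the exact-equation method — check exactness first: here it holds (4*v*ζ, v**3 + 2*ζ**2 have matching cross partials), so no integrating factor is needed.


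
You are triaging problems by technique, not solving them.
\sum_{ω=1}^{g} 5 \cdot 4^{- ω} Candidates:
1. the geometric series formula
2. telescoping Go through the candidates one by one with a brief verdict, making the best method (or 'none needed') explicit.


Verdict: the geometric series formula — consecutive terms stand in a fixed index-free ratio — the geometric sum formula closes it.
- the geometric series formula — yes — fits the structure here.
- telescoping — the summand is not presented as a shifted difference — a telescoping rewrite may exist, but the displayed structure does not offer one.


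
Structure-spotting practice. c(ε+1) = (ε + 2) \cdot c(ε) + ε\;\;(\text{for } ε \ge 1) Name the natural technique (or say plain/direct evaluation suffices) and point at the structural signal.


Technique: a summation factor — one step of memory with a weight ε + 2 that changes as the index grows — the summation-factor construction is built for this.


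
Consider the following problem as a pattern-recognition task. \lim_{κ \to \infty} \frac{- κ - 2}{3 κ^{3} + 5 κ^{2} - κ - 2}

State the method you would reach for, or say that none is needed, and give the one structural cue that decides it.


Diagnosis: dominant-term comparison — at large κ only the top-degree terms survive; compare the leading terms and the limit falls out. l'Hôpital's at-infinity variant applies to the expression viewed as a single quotient; the leading-term comparison is the direct route.


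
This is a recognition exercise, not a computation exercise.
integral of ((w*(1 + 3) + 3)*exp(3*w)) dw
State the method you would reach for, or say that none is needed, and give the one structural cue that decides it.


Best approach: integration by parts — a polynomial (w*(1 + 3) + 3) against the kernel exp(3*w) is the signature bounded-ladder case for integration by parts.


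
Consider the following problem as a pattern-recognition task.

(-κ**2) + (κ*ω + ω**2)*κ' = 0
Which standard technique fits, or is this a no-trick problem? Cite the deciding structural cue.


Method: the homogeneous substitution — solved for the derivative, the right side is unchanged under scaling ω and κ together — it depends only on the ratio κ/ω, so substitute a single ratio variable. A Bernoulli-style rewrite — possibly after exchanging which variable is treated as dependent — would work as well; the homogeneous substitution is the more immediate reading here.


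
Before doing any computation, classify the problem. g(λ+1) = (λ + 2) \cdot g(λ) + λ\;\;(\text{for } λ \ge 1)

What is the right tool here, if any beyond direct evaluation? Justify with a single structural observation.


Diagnosis: a summation factor — first-order, linear, moving coefficient λ + 2: the discrete analogue of an integrating factor handles it.


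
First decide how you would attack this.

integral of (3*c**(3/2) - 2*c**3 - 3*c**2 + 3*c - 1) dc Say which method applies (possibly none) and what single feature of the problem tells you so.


Technique: no special technique — nothing composite, nothing rational, nothing trigonometric — each constant-multiple power of c integrates by the power rule alone.


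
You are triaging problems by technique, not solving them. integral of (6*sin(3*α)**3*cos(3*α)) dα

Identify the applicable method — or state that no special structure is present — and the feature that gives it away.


Best approach: u-substitution — collected, the integrand has one factor that is, up to a constant, the derivative of an inner expression the rest depends on — substitute for that inner expression.


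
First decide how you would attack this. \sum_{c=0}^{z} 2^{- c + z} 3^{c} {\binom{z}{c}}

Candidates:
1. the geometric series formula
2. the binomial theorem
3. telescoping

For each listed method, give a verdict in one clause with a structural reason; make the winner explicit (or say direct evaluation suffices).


Diagnosis: the binomial theorem — binomial coefficients against complementary powers of 3 and 2: recognize the binomial expansion and resum.
- the geometric series formula — the term-to-term ratio changes with the index, so the geometric formula cannot close it.
- the binomial theorem — a fit — the right tool for this form.
- telescoping — as presented, consecutive terms share no shifted copy to cancel against — no rewrite is on display to change that.


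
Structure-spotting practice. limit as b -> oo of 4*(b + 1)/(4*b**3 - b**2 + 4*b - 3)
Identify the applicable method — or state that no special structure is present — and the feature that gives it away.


Best approach: dominant-term comparison — as b grows, only the highest-degree terms matter — compare leading terms and read the limit off. Viewed as a single quotient this is an ∞/∞ form — an at-infinity application of l'Hôpital's rule would also resolve it; comparing leading growth reads the answer without differentiating.


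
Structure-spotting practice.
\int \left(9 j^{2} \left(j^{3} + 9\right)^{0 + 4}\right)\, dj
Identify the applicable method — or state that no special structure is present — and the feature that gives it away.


Best approach: u-substitution — differentiating the inner expression j^{3} + 9 produces the factor 9 j^{2} up to a constant multiple, so substituting u = j^{3} + 9 reduces everything to a one-variable integral in u. Expanding everything out would also get there; the substitution is the systematic route.


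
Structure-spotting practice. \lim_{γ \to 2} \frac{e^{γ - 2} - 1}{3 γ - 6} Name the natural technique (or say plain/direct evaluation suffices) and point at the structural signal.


Verdict: l'Hôpital's rule (0/0) — numerator and denominator both vanish at 2 — a genuine 0/0 form, which is exactly when l'Hôpital applies. Expanding numerator and denominator to first order gives the same value — the rule automates exactly that.


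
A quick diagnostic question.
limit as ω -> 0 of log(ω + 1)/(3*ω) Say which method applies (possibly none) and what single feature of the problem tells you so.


Diagnosis: l'Hôpital's rule (0/0) — plug in 0: top and bottom both hit zero, so differentiate each and retry. Expanding numerator and denominator to first order gives the same value — the rule automates exactly that.


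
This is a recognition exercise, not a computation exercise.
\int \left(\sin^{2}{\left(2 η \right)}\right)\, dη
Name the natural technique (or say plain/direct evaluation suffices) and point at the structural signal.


Diagnosis: a trigonometric identity — apply power reduction to \sin^{2}{\left(2 η \right)}; each application halves the trigonometric degree.


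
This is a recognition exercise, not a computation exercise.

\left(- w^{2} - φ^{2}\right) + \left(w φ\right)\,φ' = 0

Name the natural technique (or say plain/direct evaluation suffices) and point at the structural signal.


Best approach: the homogeneous substitution — solved for the derivative, the right side is unchanged under scaling w and φ together — it depends only on the ratio φ/w, so substitute a single ratio variable. A Bernoulli substitution is a fair alternative on this equation directly; the homogeneous reading takes it as given.


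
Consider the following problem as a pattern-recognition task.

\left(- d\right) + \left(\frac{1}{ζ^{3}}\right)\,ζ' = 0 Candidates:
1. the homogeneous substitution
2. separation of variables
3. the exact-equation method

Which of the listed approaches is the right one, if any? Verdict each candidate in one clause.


Technique: separation of variables — a product of single-variable factors, d and ζ^{3} — the textbook separable form.
- the homogeneous substitution: the ratio of the variables does not determine the slope.
- separation of variables: applicable, and directly so.
- the exact-equation method — with no real cross-dependence between the variables, the exact-equation machinery is a detour rather than the natural reading.


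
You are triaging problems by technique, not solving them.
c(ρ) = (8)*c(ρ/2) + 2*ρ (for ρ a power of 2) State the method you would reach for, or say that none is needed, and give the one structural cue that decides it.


Method: the master substitution — the argument ρ/2 divides the index by 2; the standard ρ = 2^m substitution converts it to a constant-shift recurrence.


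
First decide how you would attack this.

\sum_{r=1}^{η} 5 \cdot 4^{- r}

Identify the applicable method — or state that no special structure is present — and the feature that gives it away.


Best approach: the geometric series formula — consecutive terms stand in a fixed index-free ratio — the geometric sum formula closes it.


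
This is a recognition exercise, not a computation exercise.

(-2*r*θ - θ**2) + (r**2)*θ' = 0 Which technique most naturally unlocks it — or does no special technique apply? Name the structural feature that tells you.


Best approach: the homogeneous substitution — the slope's numerator and denominator have matching total degree, so it depends only on θ/r and the ratio substitution collapses it. Rearranged, this also fits the Bernoulli template directly; the homogeneous substitution reads the structure without the rearrangement.


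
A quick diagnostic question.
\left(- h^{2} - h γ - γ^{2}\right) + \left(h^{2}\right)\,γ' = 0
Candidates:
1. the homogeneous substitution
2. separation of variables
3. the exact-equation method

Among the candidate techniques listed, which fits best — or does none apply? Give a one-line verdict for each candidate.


Technique: the homogeneous substitution — the slope's numerator and denominator share total degree; set v = γ/h and the equation drops to separable form.
- the homogeneous substitution — applies; the problem has the shape this method handles.
- separation of variables — the two dependences are entangled, not a clean product of one-variable pieces.
- the exact-equation method: the mixed partial derivatives differ, so the left side is not a total differential.


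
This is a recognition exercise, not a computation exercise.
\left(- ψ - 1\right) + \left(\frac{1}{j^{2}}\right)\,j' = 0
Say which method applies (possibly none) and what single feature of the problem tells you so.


Best approach: separation of variables — one side of the product carries the independent variable, the other the unknown — the textbook separation shape. The cross-partial test also passes here (vacuously, each side single-variable); the potential-function route would work, separation is simply more immediate.


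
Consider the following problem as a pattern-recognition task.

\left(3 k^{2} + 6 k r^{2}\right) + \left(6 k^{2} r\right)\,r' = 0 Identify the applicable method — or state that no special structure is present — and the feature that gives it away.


Diagnosis: the exact-equation method — equality of cross partials is the green light — assemble the potential function term by term.


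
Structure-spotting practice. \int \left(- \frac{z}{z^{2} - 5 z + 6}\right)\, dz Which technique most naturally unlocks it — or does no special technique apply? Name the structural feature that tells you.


Verdict: partial fractions — break z^{2} - 5 z + 6 into its roots and the integral splits into logarithm-sized bites.


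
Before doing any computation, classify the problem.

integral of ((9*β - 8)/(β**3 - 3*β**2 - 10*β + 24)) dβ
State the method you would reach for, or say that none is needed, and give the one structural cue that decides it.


Method: partial fractions — with β**3 - 3*β**2 - 10*β + 24 factorable and the degree on top strictly smaller, simple-fraction decomposition is immediate.


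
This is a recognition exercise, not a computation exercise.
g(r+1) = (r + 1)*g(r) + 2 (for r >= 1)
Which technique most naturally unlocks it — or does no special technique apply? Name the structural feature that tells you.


Verdict: a summation factor — because the multiplier r + 1 is index-dependent, divide through by its running product and sum the resulting differences.


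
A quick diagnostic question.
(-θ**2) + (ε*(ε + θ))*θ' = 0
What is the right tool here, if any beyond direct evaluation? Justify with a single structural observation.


Method: the homogeneous substitution — scaling ε and θ together leaves the slope fixed — it depends only on θ/ε, so substitute the ratio. Suitably rearranged — at times with the variables' roles exchanged — this doubles as a Bernoulli equation; the homogeneous reading needs no such setup.


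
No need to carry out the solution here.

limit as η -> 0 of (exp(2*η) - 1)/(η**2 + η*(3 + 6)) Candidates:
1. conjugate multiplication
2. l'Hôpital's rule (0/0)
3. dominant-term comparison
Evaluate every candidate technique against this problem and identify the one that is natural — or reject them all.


Verdict: l'Hôpital's rule (0/0) — substituting 0 gives 0 over 0; differentiate top and bottom once and re-evaluate. A local series expansion at the point resolves it as well; the rule is the packaged version of that step.
- conjugate multiplication: rationalization has no target — no divergent radical difference appears.
- l'Hôpital's rule (0/0) — yes — fits the structure here.
- dominant-term comparison — this limit is not decided by comparing polynomial growth at infinity.


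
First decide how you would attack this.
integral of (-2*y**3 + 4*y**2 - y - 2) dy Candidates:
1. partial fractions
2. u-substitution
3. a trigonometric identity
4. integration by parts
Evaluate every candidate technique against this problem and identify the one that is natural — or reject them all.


Best approach: no special technique — nothing composite, nothing rational, nothing trigonometric — each constant-multiple power of y integrates by the power rule alone.
- partial fractions: the expression is not a ratio of polynomials that decomposes further.
- u-substitution: no substitution does more than relabel what direct integration already handles.
- a trigonometric identity: with no trigonometric functions present, identity rewriting has no target.
- integration by parts: parts would only shuffle a directly integrable integrand.


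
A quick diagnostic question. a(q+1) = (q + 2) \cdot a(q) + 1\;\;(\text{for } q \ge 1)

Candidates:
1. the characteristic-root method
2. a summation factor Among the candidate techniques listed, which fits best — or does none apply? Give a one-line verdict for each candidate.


Diagnosis: a summation factor — the coefficient q + 2 drifts with the index, so no fixed root exists; normalizing by the cumulative product telescopes it.
- the characteristic-root method: an index-dependent weight blocks the pure exponential ansatz.
- a summation factor — yes, a natural case for it.


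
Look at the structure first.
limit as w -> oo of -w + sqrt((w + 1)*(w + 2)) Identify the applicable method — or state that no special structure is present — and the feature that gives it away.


Best approach: conjugate multiplication — an infinity-minus-infinity difference with a surviving radical — multiply by the conjugate to cancel the divergence.


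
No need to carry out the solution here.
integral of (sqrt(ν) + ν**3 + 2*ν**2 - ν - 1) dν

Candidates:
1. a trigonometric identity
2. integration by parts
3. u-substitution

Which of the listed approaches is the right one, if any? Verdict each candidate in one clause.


Technique: no special technique — a term-by-term power-rule job in ν; no substitution or rearrangement earns its keep here.
- a trigonometric identity — no sine or cosine appears, so there is nothing for a trigonometric identity to act on.
- integration by parts: there is no nonconstant-polynomial-times-kernel split with an exp, sine, cosine (degree-1 argument), or logarithm partner.
- u-substitution — no subexpression of the integrand pairs with its own derivative as a factor — individual terms may offer their own substitutions, but any change of variable covering the whole integral would have to be constructed from outside the expression.


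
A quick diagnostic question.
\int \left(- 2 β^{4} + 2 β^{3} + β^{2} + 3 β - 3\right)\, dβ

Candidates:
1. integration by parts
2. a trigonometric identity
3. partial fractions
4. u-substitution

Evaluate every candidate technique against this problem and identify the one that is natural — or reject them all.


Diagnosis: no special technique — the integrand is a sum of constant multiples of powers of β — integrate term by term.
- integration by parts — parts would only shuffle a directly integrable integrand.
- a trigonometric identity: no sine or cosine appears, so there is nothing for a trigonometric identity to act on.
- partial fractions: the expression is not a ratio of polynomials that decomposes further.
- u-substitution — any workable substitution here is cosmetic — the integrand is already in directly integrable form.


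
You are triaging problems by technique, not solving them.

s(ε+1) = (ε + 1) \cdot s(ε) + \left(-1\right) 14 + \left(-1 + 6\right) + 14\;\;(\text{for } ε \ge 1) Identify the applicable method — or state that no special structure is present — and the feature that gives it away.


Verdict: a summation factor — normalize by the running product of ε + 1: the left side becomes a difference, and differences sum.


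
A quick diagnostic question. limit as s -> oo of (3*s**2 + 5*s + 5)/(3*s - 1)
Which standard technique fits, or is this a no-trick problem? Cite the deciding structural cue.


Verdict: dominant-term comparison — divide by the highest power of s present: lower-order terms vanish and the dominant ratio remains. Differentiating the expression as a single quotient would eventually settle it as well; matching dominant growth settles it immediately.


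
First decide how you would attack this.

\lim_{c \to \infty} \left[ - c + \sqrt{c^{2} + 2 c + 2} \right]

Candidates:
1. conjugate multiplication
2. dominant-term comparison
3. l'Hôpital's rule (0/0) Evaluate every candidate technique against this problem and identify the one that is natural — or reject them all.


Method: conjugate multiplication — the difference \sqrt{c^{2} + 2 c + 2} - c is an ∞ − ∞ stalemate; its conjugate partner breaks the tie.
- conjugate multiplication: applicable, and directly so.
- dominant-term comparison — this limit is not decided by comparing polynomial growth at infinity.
- l'Hôpital's rule (0/0): substitution produces ∞ − ∞ rather than a vanishing quotient; the rule needs a 0/0 ratio to act on.


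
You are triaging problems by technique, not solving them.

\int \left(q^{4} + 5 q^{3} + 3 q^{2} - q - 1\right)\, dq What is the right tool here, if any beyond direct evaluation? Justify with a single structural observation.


Verdict: no special technique — scan for structure and find none: constant multiples of powers of q, integrate directly.


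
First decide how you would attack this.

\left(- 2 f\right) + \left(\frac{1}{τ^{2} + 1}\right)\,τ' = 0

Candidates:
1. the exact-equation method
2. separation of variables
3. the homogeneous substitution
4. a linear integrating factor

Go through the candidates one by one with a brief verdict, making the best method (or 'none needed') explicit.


Diagnosis: separation of variables — separating collects all τ-dependence with the derivative and leaves all f-dependence opposite: variables separate.
- the exact-equation method: the cross-partial test holds only vacuously — each coefficient lives in its own variable, so the exactness machinery reads no structure the split form does not already show.
- separation of variables: applies; the problem has the shape this method handles.
- the homogeneous substitution: the ratio of the variables does not determine the slope.
- a linear integrating factor — a nonlinear term in the unknown puts this outside the integrating-factor template.


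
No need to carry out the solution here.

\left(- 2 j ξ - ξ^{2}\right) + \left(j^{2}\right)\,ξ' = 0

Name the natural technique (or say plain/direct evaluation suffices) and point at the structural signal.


Best approach: the homogeneous substitution — the slope is degree-zero homogeneous: the ratio substitution v = ξ/j collapses it. Rearranged, this also fits the Bernoulli template directly; the homogeneous substitution reads the structure without the rearrangement.


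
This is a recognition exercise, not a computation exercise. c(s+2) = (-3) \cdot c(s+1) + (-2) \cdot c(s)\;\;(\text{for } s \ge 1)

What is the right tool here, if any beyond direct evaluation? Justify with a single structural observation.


Diagnosis: the characteristic-root method — the recurrence treats every index alike (constant coefficients, no forcing) — precisely the regime where r^s trials close it.


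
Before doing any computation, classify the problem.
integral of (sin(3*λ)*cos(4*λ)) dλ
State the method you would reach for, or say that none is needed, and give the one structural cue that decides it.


Technique: a trigonometric identity — two sinusoids at different rates multiply in sin(3*λ)*cos(4*λ); the product-to-sum identity uncouples them.


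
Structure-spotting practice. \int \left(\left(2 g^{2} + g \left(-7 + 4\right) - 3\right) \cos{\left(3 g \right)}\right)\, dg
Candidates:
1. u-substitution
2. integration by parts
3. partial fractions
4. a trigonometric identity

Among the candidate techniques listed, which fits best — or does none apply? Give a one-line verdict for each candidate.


Best approach: integration by parts — (2 g^{2} + g \left(-7 + 4\right) - 3) dies after finitely many derivatives while \cos{\left(3 g \right)} cycles under integration — the tabular/parts setup.
- u-substitution: no subexpression of the integrand serves as a whole-integral substitution inner — individual terms may offer their own, but none carries its derivative as a factor of the full integrand; a working change of variable would have to be constructed from outside the expression.
- integration by parts — applicable, and directly so.
- partial fractions: the expression is not a ratio of polynomials that decomposes further.
- a trigonometric identity — neither the even-power reduction nor the product-to-sum identity applies to this structure.


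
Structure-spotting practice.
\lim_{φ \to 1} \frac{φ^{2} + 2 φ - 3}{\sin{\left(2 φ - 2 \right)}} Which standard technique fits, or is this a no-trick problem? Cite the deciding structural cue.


Method: l'Hôpital's rule (0/0) — both numerator and denominator vanish at 1: the genuine 0/0 indeterminate that l'Hôpital exists for. A first-order expansion at the point is an equally standard path; the rule packages it.


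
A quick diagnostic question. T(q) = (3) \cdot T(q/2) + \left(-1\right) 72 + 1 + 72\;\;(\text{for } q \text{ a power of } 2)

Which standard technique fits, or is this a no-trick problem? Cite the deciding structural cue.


Verdict: the master substitution — treat m = log base 2 of q as the new clock: one recursion step advances m by one while q scales by 2.


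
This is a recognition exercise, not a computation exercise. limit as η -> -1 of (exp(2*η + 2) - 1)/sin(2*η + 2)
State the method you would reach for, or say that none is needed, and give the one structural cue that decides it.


Method: l'Hôpital's rule (0/0) — substituting -1 gives 0 over 0; differentiate top and bottom once and re-evaluate. Expanding numerator and denominator to first order gives the same value — the rule automates exactly that.


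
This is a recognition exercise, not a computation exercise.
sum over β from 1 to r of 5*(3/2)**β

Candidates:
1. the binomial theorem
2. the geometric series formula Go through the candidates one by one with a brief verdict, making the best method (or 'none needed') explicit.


Technique: the geometric series formula — each term is 3/2 times the previous one, so the geometric-series formula applies directly.
- the binomial theorem — there is no sum-raised-to-a-power identity hiding in these terms.
- the geometric series formula: applies; the problem has the shape this method handles.


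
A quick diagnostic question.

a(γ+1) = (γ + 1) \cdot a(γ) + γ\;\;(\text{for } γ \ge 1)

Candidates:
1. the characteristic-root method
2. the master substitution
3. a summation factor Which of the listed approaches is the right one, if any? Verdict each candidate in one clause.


Verdict: a summation factor — one-term recursion with variable weight γ + 1 is solved by product normalization, not by root-finding.
- the characteristic-root method — the coefficients vary with the index, breaking the constant-coefficient structure the method needs.
- the master substitution: the recursive argument is a shift of the index, not a fixed fraction of it.
- a summation factor: a fit — the right tool for this form.


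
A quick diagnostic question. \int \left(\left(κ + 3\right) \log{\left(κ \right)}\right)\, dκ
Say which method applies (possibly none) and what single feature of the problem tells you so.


Best approach: integration by parts — the logarithm \log{\left(κ \right)} wants to be differentiated, not integrated; parts makes that legal.


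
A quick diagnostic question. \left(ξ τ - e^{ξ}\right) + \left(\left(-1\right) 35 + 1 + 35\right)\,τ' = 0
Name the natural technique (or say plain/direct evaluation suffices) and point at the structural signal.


Method: a linear integrating factor — the equation is linear in τ with coefficient ξ; multiplying by the integrating factor exp(∫ξ) makes the left side a perfect derivative.


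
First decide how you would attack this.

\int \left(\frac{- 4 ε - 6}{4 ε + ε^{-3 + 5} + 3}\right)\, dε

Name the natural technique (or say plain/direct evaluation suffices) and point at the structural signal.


Diagnosis: partial fractions — the integrand is a proper rational function and its denominator (4 ε + ε^{-3 + 5} + 3) factors into distinct pieces, so it splits into simple fractions.


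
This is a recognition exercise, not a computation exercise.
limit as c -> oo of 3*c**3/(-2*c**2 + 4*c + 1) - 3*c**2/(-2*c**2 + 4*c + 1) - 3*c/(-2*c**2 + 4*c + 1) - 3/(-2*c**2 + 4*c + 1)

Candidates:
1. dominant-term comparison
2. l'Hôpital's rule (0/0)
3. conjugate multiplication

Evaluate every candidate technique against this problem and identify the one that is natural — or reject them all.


Technique: dominant-term comparison — divide through by the highest power of c; every lower-order term dies and the dominant terms decide the limit.
- dominant-term comparison — a fit — the right tool for this form.
- l'Hôpital's rule (0/0): as a single quotient the expression runs to ∞/∞ at the limit point — an at-infinity form of the rule would apply, though the leading-growth comparison is the direct reading.
- conjugate multiplication — there are no radicals in tension whose conjugate would simplify matters.


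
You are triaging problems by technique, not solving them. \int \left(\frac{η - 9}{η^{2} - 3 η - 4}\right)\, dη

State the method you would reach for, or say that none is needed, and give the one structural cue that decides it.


Technique: partial fractions — the bottom, η^{2} - 3 η - 4, comes apart into simple factors, and a proper rational function over split factors decomposes.


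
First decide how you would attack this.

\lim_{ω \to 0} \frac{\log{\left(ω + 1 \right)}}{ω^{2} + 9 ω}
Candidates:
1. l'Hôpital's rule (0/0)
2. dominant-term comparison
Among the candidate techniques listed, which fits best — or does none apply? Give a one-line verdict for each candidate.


Best approach: l'Hôpital's rule (0/0) — substituting 0 gives 0 over 0; differentiate top and bottom once and re-evaluate. A first-order expansion at the point is an equally standard path; the rule packages it.
- l'Hôpital's rule (0/0): applies; the problem has the shape this method handles.
- dominant-term comparison: leading-power comparison does not apply to this form.


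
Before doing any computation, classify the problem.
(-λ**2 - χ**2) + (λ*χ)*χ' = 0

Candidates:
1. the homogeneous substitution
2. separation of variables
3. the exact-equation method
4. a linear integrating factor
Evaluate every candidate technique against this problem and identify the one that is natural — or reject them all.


Verdict: the homogeneous substitution — the slope's numerator and denominator have matching total degree, so it depends only on χ/λ and the ratio substitution collapses it. Rearranged, this also fits the Bernoulli template directly; the homogeneous substitution reads the structure without the rearrangement.
- the homogeneous substitution: yes — fits the structure here.
- separation of variables — the two dependences do not factor apart.
- the exact-equation method — exactness fails on the nose — the mixed partials do not match.
- a linear integrating factor: the unknown enters nonlinearly (through a power, a denominator, or a transcendental function), which the linear integrating-factor recipe cannot absorb as-is — any repair would come from a preliminary substitution, not the factor.


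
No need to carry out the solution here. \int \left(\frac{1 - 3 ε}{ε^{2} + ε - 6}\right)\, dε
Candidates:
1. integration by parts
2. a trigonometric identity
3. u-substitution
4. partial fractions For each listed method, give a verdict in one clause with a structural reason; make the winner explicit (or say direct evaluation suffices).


Best approach: partial fractions — the integrand is a proper rational function and its denominator ε^{2} + ε - 6 factors into distinct pieces, so it splits into simple fractions.
- integration by parts — the integrand does not split as a nonconstant polynomial times an exp, sine, cosine of a linear argument, or logarithm — no polynomial-kernel parts product to differentiate one side of.
- a trigonometric identity: there is no trigonometric structure at all — the integrand carries no sine or cosine to rewrite.
- u-substitution — no subexpression of the integrand pairs with its own derivative as a factor — individual terms may offer their own substitutions, but any change of variable covering the whole integral would have to be constructed from outside the expression.
- partial fractions — applicable, and directly so.


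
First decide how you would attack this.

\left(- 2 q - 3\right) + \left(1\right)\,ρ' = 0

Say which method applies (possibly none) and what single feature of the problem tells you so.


Best approach: no special technique — solved for the derivative, no ρ appears — this is antidifferentiation in q wearing ODE clothing.


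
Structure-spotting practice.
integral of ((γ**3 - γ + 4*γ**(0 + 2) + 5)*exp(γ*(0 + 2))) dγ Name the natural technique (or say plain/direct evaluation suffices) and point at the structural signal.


Method: integration by parts — (γ**3 - γ + 4*γ**(0 + 2) + 5) dies after finitely many derivatives while exp(γ*(0 + 2)) cycles under integration — the tabular/parts setup.


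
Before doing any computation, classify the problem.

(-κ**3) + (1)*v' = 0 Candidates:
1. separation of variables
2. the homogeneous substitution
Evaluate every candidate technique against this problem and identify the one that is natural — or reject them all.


Technique: no special technique — solved for the derivative, no v appears — this is antidifferentiation in κ wearing ODE clothing.
- separation of variables — with no unknown in the slope, separating variables is a formality — the equation integrates directly.
- the homogeneous substitution — the ratio substitution does not collapse this equation.


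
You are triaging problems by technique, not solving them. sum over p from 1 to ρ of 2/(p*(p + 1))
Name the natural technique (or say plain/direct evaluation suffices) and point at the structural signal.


Verdict: telescoping — the denominator's roots in 2/(p*(p + 1)) sit an integer apart: decomposition produces a self-cancelling chain.
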